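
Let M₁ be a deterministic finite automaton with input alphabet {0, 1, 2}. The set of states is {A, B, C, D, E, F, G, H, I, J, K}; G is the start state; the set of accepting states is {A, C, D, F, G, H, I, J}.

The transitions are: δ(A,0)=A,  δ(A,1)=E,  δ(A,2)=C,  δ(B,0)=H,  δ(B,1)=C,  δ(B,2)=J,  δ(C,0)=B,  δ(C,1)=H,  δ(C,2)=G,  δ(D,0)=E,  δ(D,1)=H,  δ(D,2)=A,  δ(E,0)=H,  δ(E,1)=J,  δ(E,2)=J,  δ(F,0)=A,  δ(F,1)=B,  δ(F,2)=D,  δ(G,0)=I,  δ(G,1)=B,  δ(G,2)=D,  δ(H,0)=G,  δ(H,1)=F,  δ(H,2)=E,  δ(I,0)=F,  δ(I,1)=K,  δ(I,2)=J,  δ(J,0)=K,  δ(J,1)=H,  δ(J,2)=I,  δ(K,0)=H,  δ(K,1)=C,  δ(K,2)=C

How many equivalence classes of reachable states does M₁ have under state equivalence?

4

All states are reachable from the start state.
Start with accepting vs non-accepting: {A,C,D,F,G,H,I,J} | {B,E,K}.
Refine {A,C,D,F,G,H,I,J} on symbol 0: members go to different blocks, giving {A,F,G,H,I} and {C,D,J}.
Refine {A,F,G,H,I} on symbol 1: members go to different blocks, giving {A,F,G,I} and {H}.
No further refinement is possible. Final partition (4 blocks): {A,F,G,I} | {B,E,K} | {C,D,J} | {H}.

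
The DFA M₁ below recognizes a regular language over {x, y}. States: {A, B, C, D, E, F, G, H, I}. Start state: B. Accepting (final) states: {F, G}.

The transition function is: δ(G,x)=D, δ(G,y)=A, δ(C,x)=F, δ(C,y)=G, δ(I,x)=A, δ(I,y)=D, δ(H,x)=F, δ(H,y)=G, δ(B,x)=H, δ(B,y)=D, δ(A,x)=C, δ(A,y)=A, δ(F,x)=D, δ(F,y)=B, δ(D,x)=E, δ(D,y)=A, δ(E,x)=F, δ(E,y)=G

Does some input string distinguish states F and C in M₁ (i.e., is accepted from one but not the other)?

Yes

Reachable states from the start: {A,B,C,D,E,F,G,H}. Unreachable: {I} — drop them.
Initial partition by acceptance: {F,G} | {A,B,C,D,E,H}.
Split {A,B,C,D,E,H} by δ(·,x) → {A,B,D} and {C,E,H}.
The partition is now stable with 3 blocks: {F,G} | {A,B,D} | {C,E,H}.
F and C end up in different blocks, so they are distinguishable. For instance, the string 'ε' is accepted from only F.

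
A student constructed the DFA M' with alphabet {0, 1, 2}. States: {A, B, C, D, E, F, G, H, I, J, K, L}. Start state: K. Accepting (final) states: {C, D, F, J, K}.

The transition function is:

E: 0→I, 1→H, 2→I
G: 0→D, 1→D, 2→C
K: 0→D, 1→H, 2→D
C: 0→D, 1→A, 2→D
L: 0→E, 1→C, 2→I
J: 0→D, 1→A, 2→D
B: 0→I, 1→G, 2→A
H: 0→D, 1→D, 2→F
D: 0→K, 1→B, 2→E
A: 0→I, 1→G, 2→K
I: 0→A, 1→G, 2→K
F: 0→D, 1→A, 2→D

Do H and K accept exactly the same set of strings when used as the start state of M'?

No

First remove the unreachable states {J,L}; 10 states remain.
P0 = {C,D,F,K} | {A,B,E,G,H,I}.
Refine {C,D,F,K} on symbol 2: members go to different blocks, giving {C,F,K} and {D}.
Refine {A,B,E,G,H,I} on symbol 0: members go to different blocks, giving {A,B,E,I} and {G,H}.
Split {C,F,K} by δ(·,1) → {C,F} and {K}.
Refine {A,B,E,I} on symbol 2: members go to different blocks, giving {A,I} and {B,E}.
The partition is now stable with 6 blocks: {C,F} | {A,I} | {D} | {G,H} | {K} | {B,E}.
H and K end up in different blocks, so they are distinguishable. For instance, the string 'ε' is accepted from only K.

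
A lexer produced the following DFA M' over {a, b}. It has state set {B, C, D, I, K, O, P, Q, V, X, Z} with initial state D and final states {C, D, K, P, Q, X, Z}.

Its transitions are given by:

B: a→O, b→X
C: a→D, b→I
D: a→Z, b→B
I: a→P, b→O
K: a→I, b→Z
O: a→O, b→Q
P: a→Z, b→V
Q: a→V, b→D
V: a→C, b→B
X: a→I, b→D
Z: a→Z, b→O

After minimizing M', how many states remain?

States {K} cannot be reached from the start state, so discard them.
P0 = {C,D,P,Q,X,Z} | {B,I,O,V}.
On input a, block {C,D,P,Q,X,Z} splits into {C,D,P,Z} and {Q,X}.
On input a, block {B,I,O,V} splits into {I,V} and {B,O}.
Refine {C,D,P,Z} on symbol b: members go to different blocks, giving {D,Z} and {C,P}.
Stable partition: {D,Z} | {I,V} | {Q,X} | {B,O} | {C,P} — 5 equivalence classes.

5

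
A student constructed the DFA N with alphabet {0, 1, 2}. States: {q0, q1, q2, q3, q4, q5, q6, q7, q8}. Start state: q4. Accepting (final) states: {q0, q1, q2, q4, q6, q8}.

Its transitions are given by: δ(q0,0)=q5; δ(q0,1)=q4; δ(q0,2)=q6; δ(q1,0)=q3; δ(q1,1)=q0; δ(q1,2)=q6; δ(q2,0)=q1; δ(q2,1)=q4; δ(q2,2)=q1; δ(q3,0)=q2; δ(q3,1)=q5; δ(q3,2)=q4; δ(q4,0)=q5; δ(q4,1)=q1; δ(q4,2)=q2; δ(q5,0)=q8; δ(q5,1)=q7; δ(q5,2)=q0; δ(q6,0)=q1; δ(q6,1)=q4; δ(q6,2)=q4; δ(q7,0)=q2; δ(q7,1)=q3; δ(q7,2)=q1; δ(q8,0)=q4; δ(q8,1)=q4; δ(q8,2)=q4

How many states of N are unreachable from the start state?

0

Every one of the 9 states is reachable from q4.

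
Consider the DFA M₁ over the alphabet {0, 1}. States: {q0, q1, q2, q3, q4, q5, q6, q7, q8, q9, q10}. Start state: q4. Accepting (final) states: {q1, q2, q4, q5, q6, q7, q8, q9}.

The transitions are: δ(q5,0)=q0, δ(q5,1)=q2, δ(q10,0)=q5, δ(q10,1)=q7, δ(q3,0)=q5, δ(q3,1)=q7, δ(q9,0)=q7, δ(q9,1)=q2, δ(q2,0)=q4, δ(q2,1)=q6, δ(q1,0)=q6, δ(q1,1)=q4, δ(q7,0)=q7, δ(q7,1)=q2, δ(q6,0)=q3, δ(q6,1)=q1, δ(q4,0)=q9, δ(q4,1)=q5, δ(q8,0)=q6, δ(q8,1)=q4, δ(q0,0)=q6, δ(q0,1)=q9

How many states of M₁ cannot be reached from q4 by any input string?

No path from q4 leads to q8, q10; the other 9 states are all reachable.

2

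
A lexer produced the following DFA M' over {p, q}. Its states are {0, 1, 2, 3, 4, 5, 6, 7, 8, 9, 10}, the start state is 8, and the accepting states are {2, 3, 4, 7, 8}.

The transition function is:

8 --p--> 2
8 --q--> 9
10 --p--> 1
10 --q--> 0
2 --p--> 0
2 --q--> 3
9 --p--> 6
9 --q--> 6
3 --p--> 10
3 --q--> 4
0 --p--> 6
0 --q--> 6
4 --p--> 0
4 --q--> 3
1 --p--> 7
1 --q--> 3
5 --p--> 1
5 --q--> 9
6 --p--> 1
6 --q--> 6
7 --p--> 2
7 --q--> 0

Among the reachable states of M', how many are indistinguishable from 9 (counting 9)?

States {5} cannot be reached from the start state, so discard them.
Initial partition by acceptance: {2,3,4,7,8} | {0,1,6,9,10}.
Refine {2,3,4,7,8} on symbol p: members go to different blocks, giving {2,3,4} and {7,8}.
On input p, block {0,1,6,9,10} splits into {0,6,9,10} and {1}.
Refine {0,6,9,10} on symbol p: members go to different blocks, giving {0,9} and {6,10}.
Split {2,3,4} by δ(·,p) → {2,4} and {3}.
Split {6,10} by δ(·,q) → {6} and {10}.
Stable partition: {2,4} | {0,9} | {7,8} | {1} | {6} | {3} | {10} — 7 equivalence classes.
The equivalence class containing 9 is {0,9}, of size 2.

2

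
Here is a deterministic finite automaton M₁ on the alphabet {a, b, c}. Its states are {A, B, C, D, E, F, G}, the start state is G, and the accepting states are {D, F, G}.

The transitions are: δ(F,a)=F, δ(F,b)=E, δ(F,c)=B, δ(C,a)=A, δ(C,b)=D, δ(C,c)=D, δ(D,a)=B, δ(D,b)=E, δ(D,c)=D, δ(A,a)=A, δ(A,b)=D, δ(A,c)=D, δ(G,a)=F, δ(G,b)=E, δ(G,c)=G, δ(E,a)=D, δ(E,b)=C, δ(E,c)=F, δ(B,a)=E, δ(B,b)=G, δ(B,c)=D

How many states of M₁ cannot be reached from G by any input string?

0

Every one of the 7 states is reachable from G.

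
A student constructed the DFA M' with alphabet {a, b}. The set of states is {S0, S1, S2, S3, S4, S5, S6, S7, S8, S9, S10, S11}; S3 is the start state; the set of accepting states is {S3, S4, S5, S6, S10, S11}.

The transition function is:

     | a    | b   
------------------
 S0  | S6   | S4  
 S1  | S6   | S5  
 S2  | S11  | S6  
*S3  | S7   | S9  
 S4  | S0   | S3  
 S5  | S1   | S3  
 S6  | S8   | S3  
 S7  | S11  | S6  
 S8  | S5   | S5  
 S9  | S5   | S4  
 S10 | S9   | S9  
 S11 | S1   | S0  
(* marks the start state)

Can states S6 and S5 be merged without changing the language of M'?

States {S2,S10} cannot be reached from the start state, so discard them.
Initial partition by acceptance: {S3,S4,S5,S6,S11} | {S0,S1,S7,S8,S9}.
On input b, block {S3,S4,S5,S6,S11} splits into {S4,S5,S6} and {S3,S11}.
On input a, block {S0,S1,S7,S8,S9} splits into {S0,S1,S8,S9} and {S7}.
Split {S3,S11} by δ(·,a) → {S3} and {S11}.
No further refinement is possible. Final partition (5 blocks): {S4,S5,S6} | {S0,S1,S8,S9} | {S3} | {S7} | {S11}.
S6 and S5 lie in the same block of the stable partition, so they are equivalent — no string distinguishes them.

Yes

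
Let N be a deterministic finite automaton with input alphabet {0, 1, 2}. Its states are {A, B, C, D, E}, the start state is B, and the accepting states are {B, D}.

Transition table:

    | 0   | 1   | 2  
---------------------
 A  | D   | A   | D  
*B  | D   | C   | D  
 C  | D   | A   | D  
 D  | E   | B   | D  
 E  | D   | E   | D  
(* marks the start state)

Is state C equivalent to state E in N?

Yes

All states are reachable from the start state.
Start with accepting vs non-accepting: {B,D} | {A,C,E}.
On input 0, block {B,D} splits into {B} and {D}.
The partition is now stable with 3 blocks: {B} | {A,C,E} | {D}.
C and E lie in the same block of the stable partition, so they are equivalent — no string distinguishes them.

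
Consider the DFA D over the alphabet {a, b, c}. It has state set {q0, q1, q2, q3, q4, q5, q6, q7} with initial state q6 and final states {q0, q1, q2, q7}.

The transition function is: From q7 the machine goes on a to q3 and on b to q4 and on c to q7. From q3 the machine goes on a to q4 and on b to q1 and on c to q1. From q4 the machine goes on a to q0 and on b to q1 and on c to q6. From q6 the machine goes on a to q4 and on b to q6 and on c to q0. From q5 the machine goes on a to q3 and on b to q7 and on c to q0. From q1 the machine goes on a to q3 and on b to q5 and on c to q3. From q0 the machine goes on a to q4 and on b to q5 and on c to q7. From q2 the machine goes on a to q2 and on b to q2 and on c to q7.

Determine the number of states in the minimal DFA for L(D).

First remove the unreachable states {q2}; 7 states remain.
Start with accepting vs non-accepting: {q0,q1,q7} | {q3,q4,q5,q6}.
On input c, block {q0,q1,q7} splits into {q0,q7} and {q1}.
On input a, block {q3,q4,q5,q6} splits into {q3,q5,q6} and {q4}.
On input a, block {q0,q7} splits into {q0} and {q7}.
On input a, block {q3,q5,q6} splits into {q3,q6} and {q5}.
Split {q3,q6} by δ(·,b) → {q3} and {q6}.
No further refinement is possible. Final partition (7 blocks): {q0} | {q3} | {q1} | {q4} | {q7} | {q5} | {q6}.

7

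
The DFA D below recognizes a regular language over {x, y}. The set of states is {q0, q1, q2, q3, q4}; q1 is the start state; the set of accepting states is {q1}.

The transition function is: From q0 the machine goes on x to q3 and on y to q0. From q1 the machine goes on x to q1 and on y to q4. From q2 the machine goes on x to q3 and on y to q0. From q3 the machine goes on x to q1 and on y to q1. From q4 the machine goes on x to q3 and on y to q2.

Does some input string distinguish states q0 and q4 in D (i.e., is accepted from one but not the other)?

No

Start with accepting vs non-accepting: {q1} | {q0,q2,q3,q4}.
On input x, block {q0,q2,q3,q4} splits into {q0,q2,q4} and {q3}.
The partition is now stable with 3 blocks: {q1} | {q0,q2,q4} | {q3}.
q0 and q4 lie in the same block of the stable partition, so they are equivalent — no string distinguishes them.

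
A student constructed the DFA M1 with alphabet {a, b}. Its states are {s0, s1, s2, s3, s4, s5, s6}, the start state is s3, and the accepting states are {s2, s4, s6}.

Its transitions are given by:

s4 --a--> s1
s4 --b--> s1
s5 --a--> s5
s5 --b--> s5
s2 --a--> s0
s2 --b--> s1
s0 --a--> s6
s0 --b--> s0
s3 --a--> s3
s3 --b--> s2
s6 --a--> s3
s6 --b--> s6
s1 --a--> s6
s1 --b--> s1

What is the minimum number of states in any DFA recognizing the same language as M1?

States {s4,s5} cannot be reached from the start state, so discard them.
P0 = {s2,s6} | {s0,s1,s3}.
Split {s2,s6} by δ(·,b) → {s2} and {s6}.
Split {s0,s1,s3} by δ(·,a) → {s0,s1} and {s3}.
The partition is now stable with 4 blocks: {s2} | {s0,s1} | {s6} | {s3}.

4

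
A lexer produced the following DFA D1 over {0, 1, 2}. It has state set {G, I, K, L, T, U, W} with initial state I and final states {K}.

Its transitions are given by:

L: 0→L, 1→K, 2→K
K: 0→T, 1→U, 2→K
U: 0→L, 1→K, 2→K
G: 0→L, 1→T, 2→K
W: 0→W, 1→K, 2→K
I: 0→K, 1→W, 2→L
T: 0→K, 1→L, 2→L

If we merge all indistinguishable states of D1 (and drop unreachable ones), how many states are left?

Reachable states from the start: {I,K,L,T,U,W}. Unreachable: {G} — drop them.
Start with accepting vs non-accepting: {K} | {I,L,T,U,W}.
Split {I,L,T,U,W} by δ(·,0) → {L,U,W} and {I,T}.
The partition is now stable with 3 blocks: {K} | {L,U,W} | {I,T}.

3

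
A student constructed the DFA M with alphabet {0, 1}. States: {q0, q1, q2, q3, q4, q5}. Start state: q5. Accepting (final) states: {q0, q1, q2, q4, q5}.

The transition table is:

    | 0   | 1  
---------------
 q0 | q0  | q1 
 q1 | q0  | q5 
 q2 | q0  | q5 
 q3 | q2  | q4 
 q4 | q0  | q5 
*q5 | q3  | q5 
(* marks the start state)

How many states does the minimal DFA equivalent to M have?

4

P0 = {q0,q1,q2,q4,q5} | {q3}.
Split {q0,q1,q2,q4,q5} by δ(·,0) → {q0,q1,q2,q4} and {q5}.
On input 1, block {q0,q1,q2,q4} splits into {q1,q2,q4} and {q0}.
The partition is now stable with 4 blocks: {q1,q2,q4} | {q3} | {q5} | {q0}.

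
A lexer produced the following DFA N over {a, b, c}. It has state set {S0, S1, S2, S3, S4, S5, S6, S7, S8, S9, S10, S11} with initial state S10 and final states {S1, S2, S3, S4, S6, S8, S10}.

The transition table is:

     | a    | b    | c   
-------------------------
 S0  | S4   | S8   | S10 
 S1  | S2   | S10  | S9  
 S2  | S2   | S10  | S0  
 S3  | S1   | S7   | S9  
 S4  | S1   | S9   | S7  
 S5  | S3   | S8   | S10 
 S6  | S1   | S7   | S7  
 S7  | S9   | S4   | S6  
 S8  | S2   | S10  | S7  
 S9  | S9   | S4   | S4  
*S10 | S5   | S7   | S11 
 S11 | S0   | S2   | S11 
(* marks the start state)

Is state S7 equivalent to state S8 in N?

No

Every state is reachable, so we keep all 12.
Start with accepting vs non-accepting: {S1,S2,S3,S4,S6,S8,S10} | {S0,S5,S7,S9,S11}.
On input a, block {S1,S2,S3,S4,S6,S8,S10} splits into {S1,S2,S3,S4,S6,S8} and {S10}.
On input b, block {S1,S2,S3,S4,S6,S8} splits into {S1,S2,S8} and {S3,S4,S6}.
Split {S0,S5,S7,S9,S11} by δ(·,a) → {S7,S9,S11} and {S0,S5}.
Split {S1,S2,S8} by δ(·,c) → {S1,S8} and {S2}.
Split {S7,S9,S11} by δ(·,a) → {S7,S9} and {S11}.
The partition is now stable with 7 blocks: {S1,S8} | {S7,S9} | {S10} | {S3,S4,S6} | {S0,S5} | {S2} | {S11}.
S7 and S8 end up in different blocks, so they are distinguishable. For instance, the string 'ε' is accepted from only S8.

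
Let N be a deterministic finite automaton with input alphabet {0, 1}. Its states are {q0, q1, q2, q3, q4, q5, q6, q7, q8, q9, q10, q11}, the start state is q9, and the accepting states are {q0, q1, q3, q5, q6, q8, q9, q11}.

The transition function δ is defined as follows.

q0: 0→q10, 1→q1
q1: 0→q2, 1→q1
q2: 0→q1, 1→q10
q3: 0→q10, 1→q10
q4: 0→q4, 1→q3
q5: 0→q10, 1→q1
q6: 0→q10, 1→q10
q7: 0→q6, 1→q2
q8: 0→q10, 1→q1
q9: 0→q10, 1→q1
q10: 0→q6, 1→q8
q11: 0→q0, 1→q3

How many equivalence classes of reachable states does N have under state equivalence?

5

Reachable states from the start: {q1,q2,q6,q8,q9,q10}. Unreachable: {q0,q3,q4,q5,q7,q11} — drop them.
Start with accepting vs non-accepting: {q1,q6,q8,q9} | {q2,q10}.
Refine {q1,q6,q8,q9} on symbol 1: members go to different blocks, giving {q1,q8,q9} and {q6}.
Split {q2,q10} by δ(·,0) → {q2} and {q10}.
Split {q1,q8,q9} by δ(·,0) → {q8,q9} and {q1}.
The partition is now stable with 5 blocks: {q8,q9} | {q2} | {q6} | {q10} | {q1}.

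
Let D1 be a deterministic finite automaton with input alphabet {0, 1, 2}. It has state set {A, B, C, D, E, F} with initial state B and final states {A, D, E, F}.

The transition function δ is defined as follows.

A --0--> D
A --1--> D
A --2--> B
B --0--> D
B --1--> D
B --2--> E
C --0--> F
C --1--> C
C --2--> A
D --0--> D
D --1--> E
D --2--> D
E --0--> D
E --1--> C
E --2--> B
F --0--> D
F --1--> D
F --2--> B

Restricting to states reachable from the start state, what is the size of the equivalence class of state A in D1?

Initial partition by acceptance: {A,D,E,F} | {B,C}.
Split {A,D,E,F} by δ(·,1) → {A,D,F} and {E}.
Refine {A,D,F} on symbol 1: members go to different blocks, giving {A,F} and {D}.
On input 0, block {B,C} splits into {B} and {C}.
Stable partition: {A,F} | {B} | {E} | {D} | {C} — 5 equivalence classes.
The equivalence class containing A is {A,F}, of size 2.

2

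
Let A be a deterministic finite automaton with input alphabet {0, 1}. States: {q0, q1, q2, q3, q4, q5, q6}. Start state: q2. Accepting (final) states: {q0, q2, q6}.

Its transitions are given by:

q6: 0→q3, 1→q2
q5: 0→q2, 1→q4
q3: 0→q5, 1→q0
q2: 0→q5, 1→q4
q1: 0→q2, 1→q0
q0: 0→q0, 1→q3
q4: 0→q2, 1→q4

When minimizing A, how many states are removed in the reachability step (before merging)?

4

BFS from q2 reaches {q2, q4, q5}; the 4 state(s) q0, q1, q3, q6 are never visited.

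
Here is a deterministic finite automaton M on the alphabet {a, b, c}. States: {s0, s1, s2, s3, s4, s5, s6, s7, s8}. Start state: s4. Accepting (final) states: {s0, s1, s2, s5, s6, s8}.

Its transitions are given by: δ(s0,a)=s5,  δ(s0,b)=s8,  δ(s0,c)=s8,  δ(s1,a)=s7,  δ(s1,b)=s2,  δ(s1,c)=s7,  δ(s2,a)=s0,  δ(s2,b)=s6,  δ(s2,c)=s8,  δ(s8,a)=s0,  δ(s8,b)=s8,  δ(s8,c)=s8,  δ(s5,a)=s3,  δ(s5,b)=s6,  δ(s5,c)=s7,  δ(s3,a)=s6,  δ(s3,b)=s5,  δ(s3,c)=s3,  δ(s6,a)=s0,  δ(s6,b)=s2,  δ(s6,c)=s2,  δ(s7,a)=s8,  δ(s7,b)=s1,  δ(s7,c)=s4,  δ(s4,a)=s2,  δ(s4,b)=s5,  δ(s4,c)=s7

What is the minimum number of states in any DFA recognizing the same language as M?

All states are reachable from the start state.
Initial partition by acceptance: {s0,s1,s2,s5,s6,s8} | {s3,s4,s7}.
On input a, block {s0,s1,s2,s5,s6,s8} splits into {s0,s2,s6,s8} and {s1,s5}.
On input a, block {s0,s2,s6,s8} splits into {s2,s6,s8} and {s0}.
The partition is now stable with 4 blocks: {s2,s6,s8} | {s3,s4,s7} | {s1,s5} | {s0}.

4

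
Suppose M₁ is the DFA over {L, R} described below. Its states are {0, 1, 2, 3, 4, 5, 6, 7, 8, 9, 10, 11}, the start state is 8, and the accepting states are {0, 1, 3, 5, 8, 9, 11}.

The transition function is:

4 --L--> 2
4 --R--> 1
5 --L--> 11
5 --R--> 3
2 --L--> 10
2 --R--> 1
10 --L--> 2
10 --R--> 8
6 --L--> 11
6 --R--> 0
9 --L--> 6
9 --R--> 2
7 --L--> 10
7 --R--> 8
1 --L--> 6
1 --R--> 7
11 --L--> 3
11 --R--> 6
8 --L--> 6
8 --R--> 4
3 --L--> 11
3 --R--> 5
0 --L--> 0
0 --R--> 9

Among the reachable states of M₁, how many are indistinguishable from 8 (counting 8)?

Initial partition by acceptance: {0,1,3,5,8,9,11} | {2,4,6,7,10}.
On input L, block {0,1,3,5,8,9,11} splits into {0,3,5,11} and {1,8,9}.
Split {0,3,5,11} by δ(·,R) → {3,5} and {0} and {11}.
On input L, block {2,4,6,7,10} splits into {2,4,7,10} and {6}.
No further refinement is possible. Final partition (6 blocks): {3,5} | {2,4,7,10} | {1,8,9} | {0} | {11} | {6}.
The equivalence class containing 8 is {1,8,9}, of size 3.

3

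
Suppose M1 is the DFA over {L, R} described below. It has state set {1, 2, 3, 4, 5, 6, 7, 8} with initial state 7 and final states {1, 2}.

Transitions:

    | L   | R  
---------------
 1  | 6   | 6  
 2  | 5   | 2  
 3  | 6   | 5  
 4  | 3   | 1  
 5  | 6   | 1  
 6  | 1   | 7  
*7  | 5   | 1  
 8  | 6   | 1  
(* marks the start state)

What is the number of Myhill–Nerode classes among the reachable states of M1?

4

First remove the unreachable states {2,3,4,8}; 4 states remain.
Initial partition by acceptance: {1} | {5,6,7}.
On input L, block {5,6,7} splits into {5,7} and {6}.
Refine {5,7} on symbol L: members go to different blocks, giving {5} and {7}.
Stable partition: {1} | {5} | {6} | {7} — 4 equivalence classes.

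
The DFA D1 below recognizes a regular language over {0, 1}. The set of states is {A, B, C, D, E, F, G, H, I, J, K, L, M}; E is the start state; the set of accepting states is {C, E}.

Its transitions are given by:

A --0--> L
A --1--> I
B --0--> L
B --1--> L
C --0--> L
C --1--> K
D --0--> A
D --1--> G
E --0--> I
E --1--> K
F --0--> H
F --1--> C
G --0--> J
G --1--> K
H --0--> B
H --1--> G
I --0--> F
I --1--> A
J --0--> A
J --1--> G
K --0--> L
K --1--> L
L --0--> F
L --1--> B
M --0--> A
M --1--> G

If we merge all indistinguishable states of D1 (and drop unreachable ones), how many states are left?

6

Reachable states from the start: {A,B,C,E,F,G,H,I,J,K,L}. Unreachable: {D,M} — drop them.
Initial partition by acceptance: {C,E} | {A,B,F,G,H,I,J,K,L}.
Split {A,B,F,G,H,I,J,K,L} by δ(·,1) → {A,B,G,H,I,J,K,L} and {F}.
Refine {A,B,G,H,I,J,K,L} on symbol 0: members go to different blocks, giving {A,B,G,H,J,K} and {I,L}.
On input 0, block {A,B,G,H,J,K} splits into {A,B,K} and {G,H,J}.
Refine {G,H,J} on symbol 0: members go to different blocks, giving {H,J} and {G}.
Stable partition: {C,E} | {A,B,K} | {F} | {I,L} | {H,J} | {G} — 6 equivalence classes.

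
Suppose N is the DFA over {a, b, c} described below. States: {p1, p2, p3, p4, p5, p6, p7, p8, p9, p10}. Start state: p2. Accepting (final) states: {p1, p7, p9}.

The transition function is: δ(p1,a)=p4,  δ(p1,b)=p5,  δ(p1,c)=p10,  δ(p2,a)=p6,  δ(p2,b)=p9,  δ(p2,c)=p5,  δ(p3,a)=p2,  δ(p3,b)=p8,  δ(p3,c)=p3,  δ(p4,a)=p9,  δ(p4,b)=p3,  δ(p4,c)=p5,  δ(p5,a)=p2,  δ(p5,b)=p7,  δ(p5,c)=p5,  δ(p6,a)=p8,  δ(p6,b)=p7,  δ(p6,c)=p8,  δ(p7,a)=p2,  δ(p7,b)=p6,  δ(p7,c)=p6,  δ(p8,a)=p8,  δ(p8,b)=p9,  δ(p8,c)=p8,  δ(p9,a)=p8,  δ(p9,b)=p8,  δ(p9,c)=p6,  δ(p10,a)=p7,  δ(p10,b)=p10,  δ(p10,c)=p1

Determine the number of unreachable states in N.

4

Starting at p2 and following transitions, the reachable set is {p2, p5, p6, p7, p8, p9}. That leaves p1, p3, p4, p10 unreachable — 4 in total.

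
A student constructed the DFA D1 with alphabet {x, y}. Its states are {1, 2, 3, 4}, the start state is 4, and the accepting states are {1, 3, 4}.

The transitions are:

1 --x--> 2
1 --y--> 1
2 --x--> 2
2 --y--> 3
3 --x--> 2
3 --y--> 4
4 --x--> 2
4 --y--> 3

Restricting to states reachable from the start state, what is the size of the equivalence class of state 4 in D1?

States {1} cannot be reached from the start state, so discard them.
Start with accepting vs non-accepting: {3,4} | {2}.
The partition is now stable with 2 blocks: {3,4} | {2}.
The equivalence class containing 4 is {3,4}, of size 2.

2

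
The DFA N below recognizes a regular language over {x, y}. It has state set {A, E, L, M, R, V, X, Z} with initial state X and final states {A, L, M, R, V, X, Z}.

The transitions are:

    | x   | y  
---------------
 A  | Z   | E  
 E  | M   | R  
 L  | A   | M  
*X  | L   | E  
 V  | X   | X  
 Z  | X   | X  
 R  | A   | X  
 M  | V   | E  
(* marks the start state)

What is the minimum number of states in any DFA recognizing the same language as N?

3

P0 = {A,L,M,R,V,X,Z} | {E}.
On input y, block {A,L,M,R,V,X,Z} splits into {L,R,V,Z} and {A,M,X}.
No further refinement is possible. Final partition (3 blocks): {L,R,V,Z} | {E} | {A,M,X}.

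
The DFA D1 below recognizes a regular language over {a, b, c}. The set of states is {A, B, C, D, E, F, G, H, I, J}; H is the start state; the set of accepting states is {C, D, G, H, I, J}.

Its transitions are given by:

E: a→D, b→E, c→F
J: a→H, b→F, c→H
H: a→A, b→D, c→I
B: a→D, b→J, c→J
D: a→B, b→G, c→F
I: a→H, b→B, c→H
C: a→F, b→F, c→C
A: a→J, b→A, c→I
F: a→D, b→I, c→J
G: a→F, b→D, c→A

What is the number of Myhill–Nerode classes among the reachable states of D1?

6

First remove the unreachable states {C,E}; 8 states remain.
P0 = {D,G,H,I,J} | {A,B,F}.
On input a, block {D,G,H,I,J} splits into {D,G,H} and {I,J}.
Refine {D,G,H} on symbol c: members go to different blocks, giving {D,G} and {H}.
Split {A,B,F} by δ(·,a) → {B,F} and {A}.
Refine {D,G} on symbol c: members go to different blocks, giving {D} and {G}.
The partition is now stable with 6 blocks: {D} | {B,F} | {I,J} | {H} | {A} | {G}.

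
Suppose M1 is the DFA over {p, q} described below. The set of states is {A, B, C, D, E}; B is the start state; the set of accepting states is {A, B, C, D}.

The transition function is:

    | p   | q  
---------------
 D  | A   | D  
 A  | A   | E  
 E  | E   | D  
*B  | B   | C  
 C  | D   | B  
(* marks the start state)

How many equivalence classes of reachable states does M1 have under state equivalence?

Every state is reachable, so we keep all 5.
Start with accepting vs non-accepting: {A,B,C,D} | {E}.
Split {A,B,C,D} by δ(·,q) → {B,C,D} and {A}.
Split {B,C,D} by δ(·,p) → {B,C} and {D}.
Refine {B,C} on symbol p: members go to different blocks, giving {B} and {C}.
No further refinement is possible. Final partition (5 blocks): {B} | {E} | {A} | {D} | {C}.

5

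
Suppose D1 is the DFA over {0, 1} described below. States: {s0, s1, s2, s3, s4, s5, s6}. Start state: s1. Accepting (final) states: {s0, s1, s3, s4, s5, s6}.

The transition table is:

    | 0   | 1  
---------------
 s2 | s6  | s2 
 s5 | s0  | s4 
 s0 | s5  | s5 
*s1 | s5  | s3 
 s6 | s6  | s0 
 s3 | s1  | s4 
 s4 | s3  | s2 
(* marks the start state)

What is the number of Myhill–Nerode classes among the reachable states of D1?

5

All states are reachable from the start state.
P0 = {s0,s1,s3,s4,s5,s6} | {s2}.
On input 1, block {s0,s1,s3,s4,s5,s6} splits into {s0,s1,s3,s5,s6} and {s4}.
Refine {s0,s1,s3,s5,s6} on symbol 1: members go to different blocks, giving {s0,s1,s6} and {s3,s5}.
Refine {s0,s1,s6} on symbol 0: members go to different blocks, giving {s0,s1} and {s6}.
The partition is now stable with 5 blocks: {s0,s1} | {s2} | {s4} | {s3,s5} | {s6}.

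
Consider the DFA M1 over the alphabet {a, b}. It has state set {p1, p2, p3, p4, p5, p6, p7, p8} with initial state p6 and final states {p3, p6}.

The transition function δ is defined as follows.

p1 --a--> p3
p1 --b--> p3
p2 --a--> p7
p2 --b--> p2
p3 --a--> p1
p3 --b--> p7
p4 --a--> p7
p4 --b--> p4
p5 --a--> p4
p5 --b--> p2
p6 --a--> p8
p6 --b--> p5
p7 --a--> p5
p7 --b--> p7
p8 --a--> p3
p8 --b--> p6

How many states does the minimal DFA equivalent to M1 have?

All states are reachable from the start state.
P0 = {p3,p6} | {p1,p2,p4,p5,p7,p8}.
Split {p1,p2,p4,p5,p7,p8} by δ(·,a) → {p2,p4,p5,p7} and {p1,p8}.
The partition is now stable with 3 blocks: {p3,p6} | {p2,p4,p5,p7} | {p1,p8}.

3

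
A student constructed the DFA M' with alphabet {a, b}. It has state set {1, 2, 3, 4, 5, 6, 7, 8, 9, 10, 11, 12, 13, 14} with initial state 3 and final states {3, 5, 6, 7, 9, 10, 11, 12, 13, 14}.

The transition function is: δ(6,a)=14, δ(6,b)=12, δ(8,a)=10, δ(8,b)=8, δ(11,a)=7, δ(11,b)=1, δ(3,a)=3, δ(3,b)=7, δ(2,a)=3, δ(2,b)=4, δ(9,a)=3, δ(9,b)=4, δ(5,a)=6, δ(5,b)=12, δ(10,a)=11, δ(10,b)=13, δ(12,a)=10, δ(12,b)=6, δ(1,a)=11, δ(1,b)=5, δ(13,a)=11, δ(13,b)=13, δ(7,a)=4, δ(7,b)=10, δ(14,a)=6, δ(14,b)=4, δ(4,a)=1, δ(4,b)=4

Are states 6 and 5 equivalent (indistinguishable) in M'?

First remove the unreachable states {2,8,9}; 11 states remain.
Initial partition by acceptance: {3,5,6,7,10,11,12,13,14} | {1,4}.
Split {3,5,6,7,10,11,12,13,14} by δ(·,a) → {3,5,6,10,11,12,13,14} and {7}.
On input a, block {3,5,6,10,11,12,13,14} splits into {3,5,6,10,12,13,14} and {11}.
Split {3,5,6,10,12,13,14} by δ(·,a) → {3,5,6,12,14} and {10,13}.
Split {3,5,6,12,14} by δ(·,a) → {3,5,6,14} and {12}.
Split {3,5,6,14} by δ(·,b) → {5,6} and {3} and {14}.
Split {5,6} by δ(·,a) → {5} and {6}.
Split {1,4} by δ(·,a) → {1} and {4}.
Stable partition: {5} | {1} | {7} | {11} | {10,13} | {12} | {3} | {14} | {6} | {4} — 10 equivalence classes.
6 and 5 end up in different blocks, so they are distinguishable. For instance, the string 'ab' is accepted from only 5.

No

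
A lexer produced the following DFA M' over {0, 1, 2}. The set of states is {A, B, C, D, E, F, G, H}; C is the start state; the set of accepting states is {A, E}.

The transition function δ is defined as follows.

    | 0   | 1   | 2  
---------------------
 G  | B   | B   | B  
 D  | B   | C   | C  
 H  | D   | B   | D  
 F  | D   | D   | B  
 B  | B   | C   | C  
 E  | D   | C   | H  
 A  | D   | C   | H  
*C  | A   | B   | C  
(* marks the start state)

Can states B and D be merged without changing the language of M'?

Reachable states from the start: {A,B,C,D,H}. Unreachable: {E,F,G} — drop them.
P0 = {A} | {B,C,D,H}.
Split {B,C,D,H} by δ(·,0) → {B,D,H} and {C}.
Refine {B,D,H} on symbol 1: members go to different blocks, giving {B,D} and {H}.
No further refinement is possible. Final partition (4 blocks): {A} | {B,D} | {C} | {H}.
B and D lie in the same block of the stable partition, so they are equivalent — no string distinguishes them.

Yes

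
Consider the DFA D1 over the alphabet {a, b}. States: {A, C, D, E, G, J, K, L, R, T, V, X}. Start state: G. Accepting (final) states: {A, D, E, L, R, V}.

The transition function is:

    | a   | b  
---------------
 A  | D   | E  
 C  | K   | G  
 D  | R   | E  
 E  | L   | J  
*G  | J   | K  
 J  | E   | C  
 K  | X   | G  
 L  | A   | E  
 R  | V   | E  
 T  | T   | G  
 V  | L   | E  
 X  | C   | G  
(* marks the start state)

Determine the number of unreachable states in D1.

BFS from G reaches {A, C, D, E, G, J, K, L, R, V, X}; the 1 state(s) T are never visited.

1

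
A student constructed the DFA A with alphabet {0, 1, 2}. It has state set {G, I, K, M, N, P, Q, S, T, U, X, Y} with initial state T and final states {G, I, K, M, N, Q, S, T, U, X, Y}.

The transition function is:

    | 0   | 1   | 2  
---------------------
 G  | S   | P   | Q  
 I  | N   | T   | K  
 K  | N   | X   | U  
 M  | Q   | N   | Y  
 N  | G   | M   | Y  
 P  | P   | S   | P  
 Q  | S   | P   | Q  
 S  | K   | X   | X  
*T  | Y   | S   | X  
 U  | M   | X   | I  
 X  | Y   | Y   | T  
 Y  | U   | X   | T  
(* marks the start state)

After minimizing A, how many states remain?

6

Every state is reachable, so we keep all 12.
Start with accepting vs non-accepting: {G,I,K,M,N,Q,S,T,U,X,Y} | {P}.
Split {G,I,K,M,N,Q,S,T,U,X,Y} by δ(·,1) → {I,K,M,N,S,T,U,X,Y} and {G,Q}.
Refine {I,K,M,N,S,T,U,X,Y} on symbol 0: members go to different blocks, giving {I,K,S,T,U,X,Y} and {M,N}.
On input 0, block {I,K,S,T,U,X,Y} splits into {S,T,X,Y} and {I,K,U}.
Refine {S,T,X,Y} on symbol 0: members go to different blocks, giving {S,Y} and {T,X}.
No further refinement is possible. Final partition (6 blocks): {S,Y} | {P} | {G,Q} | {M,N} | {I,K,U} | {T,X}.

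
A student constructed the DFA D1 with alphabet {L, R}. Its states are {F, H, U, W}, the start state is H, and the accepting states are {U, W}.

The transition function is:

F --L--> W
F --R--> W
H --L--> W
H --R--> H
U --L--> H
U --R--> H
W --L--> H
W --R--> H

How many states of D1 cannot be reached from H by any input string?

2

No path from H leads to F, U; the other 2 states are all reachable.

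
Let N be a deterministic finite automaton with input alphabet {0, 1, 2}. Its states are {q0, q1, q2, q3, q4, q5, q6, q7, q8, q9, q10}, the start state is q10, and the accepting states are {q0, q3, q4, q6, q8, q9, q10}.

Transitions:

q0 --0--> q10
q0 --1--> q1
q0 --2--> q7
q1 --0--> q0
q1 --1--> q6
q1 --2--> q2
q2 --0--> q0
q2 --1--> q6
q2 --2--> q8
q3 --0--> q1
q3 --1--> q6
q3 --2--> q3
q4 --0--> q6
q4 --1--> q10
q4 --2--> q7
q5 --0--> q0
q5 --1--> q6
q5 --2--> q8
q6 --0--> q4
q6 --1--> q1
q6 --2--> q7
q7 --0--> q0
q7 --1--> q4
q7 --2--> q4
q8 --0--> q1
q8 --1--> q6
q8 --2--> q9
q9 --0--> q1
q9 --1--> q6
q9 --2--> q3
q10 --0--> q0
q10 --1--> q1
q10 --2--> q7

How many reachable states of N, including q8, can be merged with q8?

Reachable states from the start: {q0,q1,q2,q3,q4,q6,q7,q8,q9,q10}. Unreachable: {q5} — drop them.
P0 = {q0,q3,q4,q6,q8,q9,q10} | {q1,q2,q7}.
On input 0, block {q0,q3,q4,q6,q8,q9,q10} splits into {q0,q4,q6,q10} and {q3,q8,q9}.
On input 1, block {q0,q4,q6,q10} splits into {q0,q6,q10} and {q4}.
On input 0, block {q0,q6,q10} splits into {q0,q10} and {q6}.
Refine {q1,q2,q7} on symbol 1: members go to different blocks, giving {q1,q2} and {q7}.
On input 2, block {q1,q2} splits into {q1} and {q2}.
The partition is now stable with 7 blocks: {q0,q10} | {q1} | {q3,q8,q9} | {q4} | {q6} | {q7} | {q2}.
State q8 belongs to the block {q3,q8,q9}, which has 3 states.

3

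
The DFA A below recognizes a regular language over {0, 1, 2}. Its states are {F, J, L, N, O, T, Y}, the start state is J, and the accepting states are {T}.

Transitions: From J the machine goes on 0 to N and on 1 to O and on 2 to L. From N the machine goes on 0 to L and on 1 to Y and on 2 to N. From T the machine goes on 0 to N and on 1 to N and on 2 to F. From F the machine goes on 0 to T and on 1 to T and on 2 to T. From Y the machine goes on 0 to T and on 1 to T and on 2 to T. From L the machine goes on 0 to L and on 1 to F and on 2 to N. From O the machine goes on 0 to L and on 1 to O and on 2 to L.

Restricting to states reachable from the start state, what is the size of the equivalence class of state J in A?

2

Initial partition by acceptance: {T} | {F,J,L,N,O,Y}.
Refine {F,J,L,N,O,Y} on symbol 0: members go to different blocks, giving {J,L,N,O} and {F,Y}.
Refine {J,L,N,O} on symbol 1: members go to different blocks, giving {L,N} and {J,O}.
Stable partition: {T} | {L,N} | {F,Y} | {J,O} — 4 equivalence classes.
The equivalence class containing J is {J,O}, of size 2.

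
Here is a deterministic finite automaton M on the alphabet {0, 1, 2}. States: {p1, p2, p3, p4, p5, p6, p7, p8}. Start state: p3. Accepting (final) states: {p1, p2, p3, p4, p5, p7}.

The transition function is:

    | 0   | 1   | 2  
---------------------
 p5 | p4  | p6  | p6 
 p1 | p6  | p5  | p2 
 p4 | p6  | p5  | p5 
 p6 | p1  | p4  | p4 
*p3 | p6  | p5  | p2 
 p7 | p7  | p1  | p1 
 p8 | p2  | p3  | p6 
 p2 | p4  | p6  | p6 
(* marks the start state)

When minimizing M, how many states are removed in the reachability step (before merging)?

No path from p3 leads to p7, p8; the other 6 states are all reachable.

2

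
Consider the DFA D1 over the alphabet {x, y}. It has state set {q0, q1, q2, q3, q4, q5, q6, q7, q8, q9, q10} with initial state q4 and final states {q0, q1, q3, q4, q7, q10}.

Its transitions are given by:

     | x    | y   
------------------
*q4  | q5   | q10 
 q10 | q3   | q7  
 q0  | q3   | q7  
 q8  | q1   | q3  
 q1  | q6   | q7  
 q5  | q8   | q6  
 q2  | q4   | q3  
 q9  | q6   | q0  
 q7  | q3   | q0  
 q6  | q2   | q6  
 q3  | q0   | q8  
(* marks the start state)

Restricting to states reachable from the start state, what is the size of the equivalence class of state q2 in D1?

2

First remove the unreachable states {q9}; 10 states remain.
P0 = {q0,q1,q3,q4,q7,q10} | {q2,q5,q6,q8}.
Split {q0,q1,q3,q4,q7,q10} by δ(·,x) → {q0,q3,q7,q10} and {q1,q4}.
On input y, block {q0,q3,q7,q10} splits into {q0,q7,q10} and {q3}.
Refine {q2,q5,q6,q8} on symbol x: members go to different blocks, giving {q2,q8} and {q5,q6}.
No further refinement is possible. Final partition (5 blocks): {q0,q7,q10} | {q2,q8} | {q1,q4} | {q3} | {q5,q6}.
State q2 belongs to the block {q2,q8}, which has 2 states.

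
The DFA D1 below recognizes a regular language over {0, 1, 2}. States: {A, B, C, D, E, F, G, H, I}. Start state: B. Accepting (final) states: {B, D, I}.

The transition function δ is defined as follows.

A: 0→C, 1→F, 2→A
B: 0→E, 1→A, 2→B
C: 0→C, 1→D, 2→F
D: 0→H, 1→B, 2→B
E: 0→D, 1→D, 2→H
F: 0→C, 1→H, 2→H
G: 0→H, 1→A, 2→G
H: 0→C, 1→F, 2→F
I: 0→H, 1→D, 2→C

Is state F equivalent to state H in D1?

Yes

First remove the unreachable states {G,I}; 7 states remain.
P0 = {B,D} | {A,C,E,F,H}.
Split {B,D} by δ(·,1) → {B} and {D}.
Refine {A,C,E,F,H} on symbol 0: members go to different blocks, giving {A,C,F,H} and {E}.
Split {A,C,F,H} by δ(·,1) → {A,F,H} and {C}.
The partition is now stable with 5 blocks: {B} | {A,F,H} | {D} | {E} | {C}.
F and H lie in the same block of the stable partition, so they are equivalent — no string distinguishes them.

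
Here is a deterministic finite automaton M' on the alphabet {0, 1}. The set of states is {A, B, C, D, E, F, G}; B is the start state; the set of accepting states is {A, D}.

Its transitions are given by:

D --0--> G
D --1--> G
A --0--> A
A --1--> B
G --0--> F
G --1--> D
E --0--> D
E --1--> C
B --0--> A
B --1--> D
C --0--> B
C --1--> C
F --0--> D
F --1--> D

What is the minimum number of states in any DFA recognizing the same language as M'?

States {C,E} cannot be reached from the start state, so discard them.
Start with accepting vs non-accepting: {A,D} | {B,F,G}.
On input 0, block {A,D} splits into {A} and {D}.
Split {B,F,G} by δ(·,0) → {B} and {F} and {G}.
No further refinement is possible. Final partition (5 blocks): {A} | {B} | {D} | {F} | {G}.

5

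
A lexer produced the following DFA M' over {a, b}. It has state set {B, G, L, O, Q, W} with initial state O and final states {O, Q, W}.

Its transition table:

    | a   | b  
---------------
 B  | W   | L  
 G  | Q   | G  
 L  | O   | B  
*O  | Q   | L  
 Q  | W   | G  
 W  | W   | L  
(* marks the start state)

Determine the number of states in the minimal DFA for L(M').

2

Every state is reachable, so we keep all 6.
P0 = {O,Q,W} | {B,G,L}.
No further refinement is possible. Final partition (2 blocks): {O,Q,W} | {B,G,L}.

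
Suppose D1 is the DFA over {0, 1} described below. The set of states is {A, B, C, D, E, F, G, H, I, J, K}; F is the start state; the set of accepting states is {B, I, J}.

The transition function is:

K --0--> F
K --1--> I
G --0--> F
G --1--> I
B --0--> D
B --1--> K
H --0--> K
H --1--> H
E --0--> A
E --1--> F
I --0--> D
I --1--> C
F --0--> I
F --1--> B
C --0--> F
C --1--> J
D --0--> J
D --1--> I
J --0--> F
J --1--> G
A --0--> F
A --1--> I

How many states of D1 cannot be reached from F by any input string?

3

No path from F leads to A, E, H; the other 8 states are all reachable.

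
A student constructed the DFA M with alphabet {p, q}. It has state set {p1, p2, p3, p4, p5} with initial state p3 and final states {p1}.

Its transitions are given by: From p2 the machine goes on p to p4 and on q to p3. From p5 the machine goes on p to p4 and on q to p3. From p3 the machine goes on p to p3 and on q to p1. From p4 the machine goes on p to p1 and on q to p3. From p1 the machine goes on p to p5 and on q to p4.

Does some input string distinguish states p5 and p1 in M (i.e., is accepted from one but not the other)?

Yes

Reachable states from the start: {p1,p3,p4,p5}. Unreachable: {p2} — drop them.
Start with accepting vs non-accepting: {p1} | {p3,p4,p5}.
Refine {p3,p4,p5} on symbol p: members go to different blocks, giving {p3,p5} and {p4}.
Split {p3,p5} by δ(·,p) → {p3} and {p5}.
No further refinement is possible. Final partition (4 blocks): {p1} | {p3} | {p4} | {p5}.
p5 and p1 end up in different blocks, so they are distinguishable. For instance, the string 'ε' is accepted from only p1.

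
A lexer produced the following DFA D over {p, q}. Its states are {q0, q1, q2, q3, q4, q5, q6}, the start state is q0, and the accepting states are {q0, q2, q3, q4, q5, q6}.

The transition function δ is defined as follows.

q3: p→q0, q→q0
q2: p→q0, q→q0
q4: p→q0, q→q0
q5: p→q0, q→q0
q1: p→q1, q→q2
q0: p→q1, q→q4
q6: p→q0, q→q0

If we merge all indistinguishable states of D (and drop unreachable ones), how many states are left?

3

Reachable states from the start: {q0,q1,q2,q4}. Unreachable: {q3,q5,q6} — drop them.
Start with accepting vs non-accepting: {q0,q2,q4} | {q1}.
Refine {q0,q2,q4} on symbol p: members go to different blocks, giving {q2,q4} and {q0}.
No further refinement is possible. Final partition (3 blocks): {q2,q4} | {q1} | {q0}.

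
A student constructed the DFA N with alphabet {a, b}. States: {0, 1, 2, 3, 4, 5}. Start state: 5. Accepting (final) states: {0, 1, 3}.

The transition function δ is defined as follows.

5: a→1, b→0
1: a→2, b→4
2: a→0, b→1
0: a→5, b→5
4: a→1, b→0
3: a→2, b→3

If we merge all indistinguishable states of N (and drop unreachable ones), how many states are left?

States {3} cannot be reached from the start state, so discard them.
Initial partition by acceptance: {0,1} | {2,4,5}.
No further refinement is possible. Final partition (2 blocks): {0,1} | {2,4,5}.

2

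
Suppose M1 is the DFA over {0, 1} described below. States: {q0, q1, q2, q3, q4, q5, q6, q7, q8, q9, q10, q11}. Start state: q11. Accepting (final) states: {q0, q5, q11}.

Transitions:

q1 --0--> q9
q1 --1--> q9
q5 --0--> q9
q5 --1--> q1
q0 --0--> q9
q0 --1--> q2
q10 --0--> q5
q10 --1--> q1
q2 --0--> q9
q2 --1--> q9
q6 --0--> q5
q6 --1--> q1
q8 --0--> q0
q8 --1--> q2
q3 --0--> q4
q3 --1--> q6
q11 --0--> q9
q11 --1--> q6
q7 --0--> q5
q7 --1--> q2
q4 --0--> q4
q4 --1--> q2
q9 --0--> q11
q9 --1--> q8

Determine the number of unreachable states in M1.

Starting at q11 and following transitions, the reachable set is {q0, q1, q2, q5, q6, q8, q9, q11}. That leaves q3, q4, q7, q10 unreachable — 4 in total.

4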